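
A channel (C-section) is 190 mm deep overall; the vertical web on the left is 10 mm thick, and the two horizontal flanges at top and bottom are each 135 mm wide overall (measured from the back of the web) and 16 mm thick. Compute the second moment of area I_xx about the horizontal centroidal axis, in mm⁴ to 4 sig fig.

Decompose the section into non-overlapping parts with the origin at the bottom-left of its bounding rectangle.
Web: 10 × 190, A = 1 900 mm², y = 95 mm, Ī = 5 715 833 mm⁴.
Top flange (beyond web): 125 × 16, A = 2 000 mm², y = 182 mm, Ī = 42666.7 mm⁴.
Bottom flange (beyond web): 125 × 16, A = 2 000 mm², y = 8 mm, Ī = 42666.7 mm⁴.
By symmetry the centroid is at mid-height, ȳ = 95 mm.
Transfer each piece to the horizontal centroidal axis using Ī + A·d² with d = y − 95:
  web: d = 0 mm → contributes +5 715 833 mm⁴
  top flange (beyond web): d = 87 mm → contributes +15 180 667 mm⁴
  bottom flange (beyond web): d = -87 mm → contributes +15 180 667 mm⁴
Total I = 36 077 167 mm⁴.

I_xx ≈ 3.608 × 10⁷ mm⁴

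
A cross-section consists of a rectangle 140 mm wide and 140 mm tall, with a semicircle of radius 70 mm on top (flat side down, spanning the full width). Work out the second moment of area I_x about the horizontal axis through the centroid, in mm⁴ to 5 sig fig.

I_x ≈ 8.9593 × 10⁷ mm⁴

Treat the section as a set of non-overlapping primitives; coordinates are from the bounding-box lower-left.
Rectangular body: 140 × 140, A = 19 600 mm², y = 70 mm, Ī = 32 013 333 mm⁴.
Semicircular cap: semicircle r = 70, A = 7696.902 mm², y = 169.7089 mm, Ī = 2 635 265 mm⁴.
Centroid: ȳ = ΣA·y / ΣA = 98.11491 mm.
Transfer each piece to the horizontal axis through the centroid using Ī + A·d² with d = y − 98.11491:
  rectangular body: d = -28.11491 mm → contributes +47 506 112 mm⁴
  semicircular cap: d = 71.59402 mm → contributes +42 087 301 mm⁴
Total I = 89 593 413 mm⁴.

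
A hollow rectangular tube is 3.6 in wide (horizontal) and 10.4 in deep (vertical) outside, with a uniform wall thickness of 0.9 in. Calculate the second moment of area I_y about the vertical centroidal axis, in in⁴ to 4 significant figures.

I_y ≈ 36.26 in⁴

Split into non-overlapping primitives; take the origin at the lower-left of the bounding box.
Outer rectangle: 3.6 × 10.4, A = 37.44 in², x = 1.8 in, Ī = 40.4352 in⁴.
Inner void (subtracted): 1.8 × 8.6, A = 15.48 in², x = 1.8 in, Ī = 4.1796 in⁴.
By symmetry the centroid is at mid-width, x̄ = 1.8 in.
All pieces are centred on the vertical centroidal axis, so I = ΣĪ (holes subtracted) = 36.2556 in⁴.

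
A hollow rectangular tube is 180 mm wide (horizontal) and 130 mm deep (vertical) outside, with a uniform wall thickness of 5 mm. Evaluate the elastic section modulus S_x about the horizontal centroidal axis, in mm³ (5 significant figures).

S_x ≈ 1.3038 × 10⁵ mm³

Split into non-overlapping primitives; take the origin at the lower-left of the bounding box.
Outer rectangle: 180 × 130, A = 23 400 mm², y = 65 mm, Ī = 32 955 000 mm⁴.
Inner void (subtracted): 170 × 120, A = 20 400 mm², y = 65 mm, Ī = 24 480 000 mm⁴.
By symmetry the centroid is at mid-height, ȳ = 65 mm.
All pieces are centred on the horizontal centroidal axis, so I = ΣĪ (holes subtracted) = 8 475 000 mm⁴.
Extreme fibre distance c = 65 mm; S = I/c = 130384.6 mm³.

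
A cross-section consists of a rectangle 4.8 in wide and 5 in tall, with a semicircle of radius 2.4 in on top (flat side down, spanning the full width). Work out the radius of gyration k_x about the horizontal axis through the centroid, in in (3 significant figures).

Split into non-overlapping primitives; take the origin at the lower-left of the bounding box.
Rectangular body: 4.8 × 5, A = 24 in², y = 2.5 in, Ī = 50 in⁴.
Semicircular cap: semicircle r = 2.4, A = 9.0478 in², y = 6.0186 in, Ī = 3.6415 in⁴.
Centroid: ȳ = ΣA·y / ΣA = 3.4633 in.
Transfer each piece to the horizontal axis through the centroid using Ī + A·d² with d = y − 3.4633:
  rectangular body: d = -0.96332 in → contributes +72.271 in⁴
  semicircular cap: d = 2.5553 in → contributes +62.718 in⁴
Total I = 134.99 in⁴.
Radius of gyration: k = √(I/A) = √(134.99 / 33.048) = 2.0211 in.

k_x ≈ 2.02 in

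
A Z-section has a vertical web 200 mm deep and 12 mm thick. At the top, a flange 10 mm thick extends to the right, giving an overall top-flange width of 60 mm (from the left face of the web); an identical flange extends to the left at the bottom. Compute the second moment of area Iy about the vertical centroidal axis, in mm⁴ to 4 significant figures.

Split into non-overlapping primitives; take the origin at the lower-left of the bounding box.
Web: 12 × 200, A = 2 400 mm², x = 54 mm, Ī = 28 800 mm⁴.
Top flange (beyond web): 48 × 10, A = 480 mm², x = 84 mm, Ī = 92 160 mm⁴.
Bottom flange (beyond web): 48 × 10, A = 480 mm², x = 24 mm, Ī = 92 160 mm⁴.
Centroid: x̄ = ΣA·x / ΣA = 54 mm.
Transfer each piece to the vertical centroidal axis using Ī + A·d² with d = x − 54:
  web: d = 0 mm → contributes +28 800 mm⁴
  top flange (beyond web): d = 30 mm → contributes +524 160 mm⁴
  bottom flange (beyond web): d = -30 mm → contributes +524 160 mm⁴
Total I = 1 077 120 mm⁴.

Iy ≈ 1.077 × 10⁶ mm⁴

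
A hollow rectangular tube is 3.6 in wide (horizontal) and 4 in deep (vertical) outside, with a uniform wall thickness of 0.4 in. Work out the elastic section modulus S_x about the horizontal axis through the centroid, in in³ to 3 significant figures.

S_x ≈ 5.78 in³

Treat the section as a set of non-overlapping primitives; coordinates are from the bounding-box lower-left.
Outer rectangle: 3.6 × 4, A = 14.4 in², y = 2 in, Ī = 19.2 in⁴.
Inner void (subtracted): 2.8 × 3.2, A = 8.96 in², y = 2 in, Ī = 7.6459 in⁴.
By symmetry the centroid is at mid-height, ȳ = 2 in.
All pieces are centred on the horizontal axis through the centroid, so I = ΣĪ (holes subtracted) = 11.554 in⁴.
Extreme fibre distance c = 2 in; S = I/c = 5.7771 in³.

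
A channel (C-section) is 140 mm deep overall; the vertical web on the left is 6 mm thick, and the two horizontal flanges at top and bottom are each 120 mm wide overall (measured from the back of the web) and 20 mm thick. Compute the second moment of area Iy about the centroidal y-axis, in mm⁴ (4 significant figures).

Iy ≈ 7.495 × 10⁶ mm⁴

Split into non-overlapping primitives; take the origin at the lower-left of the bounding box.
Web: 6 × 140, A = 840 mm², x = 3 mm, Ī = 2 520 mm⁴.
Top flange (beyond web): 114 × 20, A = 2 280 mm², x = 63 mm, Ī = 2 469 240 mm⁴.
Bottom flange (beyond web): 114 × 20, A = 2 280 mm², x = 63 mm, Ī = 2 469 240 mm⁴.
Centroid: x̄ = ΣA·x / ΣA = 53.6667 mm.
Transfer each piece to the centroidal y-axis using Ī + A·d² with d = x − 53.6667:
  web: d = -50.6667 mm → contributes +2 158 893 mm⁴
  top flange (beyond web): d = 9.33333 mm → contributes +2 667 853 mm⁴
  bottom flange (beyond web): d = 9.33333 mm → contributes +2 667 853 mm⁴
Total I = 7 494 600 mm⁴.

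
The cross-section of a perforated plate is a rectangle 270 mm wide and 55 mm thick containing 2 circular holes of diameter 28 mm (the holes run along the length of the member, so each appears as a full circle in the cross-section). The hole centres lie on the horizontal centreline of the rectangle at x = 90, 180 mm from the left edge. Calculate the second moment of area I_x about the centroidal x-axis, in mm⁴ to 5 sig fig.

Break the section into simple shapes (no overlaps), measuring from the bottom-left corner of the bounding box.
Plate: 270 × 55, A = 14 850 mm², y = 27.5 mm, Ī = 3 743 438 mm⁴.
Hole 1 (subtracted): ⌀28, A = 615.7522 mm², y = 27.5 mm, Ī = 30171.86 mm⁴.
Hole 2 (subtracted): ⌀28, A = 615.7522 mm², y = 27.5 mm, Ī = 30171.86 mm⁴.
By symmetry the centroid is at mid-height, ȳ = 27.5 mm.
All pieces are centred on the centroidal x-axis, so I = ΣĪ (holes subtracted) = 3 683 094 mm⁴.

I_x ≈ 3.6831 × 10⁶ mm⁴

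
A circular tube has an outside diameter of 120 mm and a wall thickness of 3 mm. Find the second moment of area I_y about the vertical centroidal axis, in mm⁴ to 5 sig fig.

Break the section into simple shapes (no overlaps), measuring from the bottom-left corner of the bounding box.
Outer circle: ⌀120, A = 11309.73 mm², x = 60 mm, Ī = 10 178 760 mm⁴.
Bore (subtracted): ⌀114, A = 10207.03 mm², x = 60 mm, Ī = 8 290 664 mm⁴.
By symmetry the centroid is at mid-width, x̄ = 60 mm.
All pieces are centred on the vertical centroidal axis, so I = ΣĪ (holes subtracted) = 1 888 096 mm⁴.

I_y ≈ 1.8881 × 10⁶ mm⁴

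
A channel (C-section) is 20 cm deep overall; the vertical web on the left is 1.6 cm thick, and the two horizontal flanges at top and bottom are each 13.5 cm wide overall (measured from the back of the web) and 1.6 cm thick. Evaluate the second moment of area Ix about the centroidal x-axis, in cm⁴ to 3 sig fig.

Break the section into simple shapes (no overlaps), measuring from the bottom-left corner of the bounding box.
Web: 1.6 × 20, A = 32 cm², y = 10 cm, Ī = 1066.7 cm⁴.
Top flange (beyond web): 11.9 × 1.6, A = 19.04 cm², y = 19.2 cm, Ī = 4.0619 cm⁴.
Bottom flange (beyond web): 11.9 × 1.6, A = 19.04 cm², y = 0.8 cm, Ī = 4.0619 cm⁴.
By symmetry the centroid is at mid-height, ȳ = 10 cm.
Transfer each piece to the centroidal x-axis using Ī + A·d² with d = y − 10:
  web: d = 0 cm → contributes +1066.7 cm⁴
  top flange (beyond web): d = 9.2 cm → contributes +1615.6 cm⁴
  bottom flange (beyond web): d = -9.2 cm → contributes +1615.6 cm⁴
Total I = 4297.9 cm⁴.

Ix ≈ 4300 cm⁴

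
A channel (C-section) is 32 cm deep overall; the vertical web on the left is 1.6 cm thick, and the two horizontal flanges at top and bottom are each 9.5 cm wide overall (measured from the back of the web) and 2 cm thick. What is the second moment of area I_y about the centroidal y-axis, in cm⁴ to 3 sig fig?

Decompose the section into non-overlapping parts with the origin at the bottom-left of its bounding rectangle.
Web: 1.6 × 32, A = 51.2 cm², x = 0.8 cm, Ī = 10.923 cm⁴.
Top flange (beyond web): 7.9 × 2, A = 15.8 cm², x = 5.55 cm, Ī = 82.173 cm⁴.
Bottom flange (beyond web): 7.9 × 2, A = 15.8 cm², x = 5.55 cm, Ī = 82.173 cm⁴.
Centroid: x̄ = ΣA·x / ΣA = 2.6128 cm.
Transfer each piece to the centroidal y-axis using Ī + A·d² with d = x − 2.6128:
  web: d = -1.8128 cm → contributes +179.18 cm⁴
  top flange (beyond web): d = 2.9372 cm → contributes +218.48 cm⁴
  bottom flange (beyond web): d = 2.9372 cm → contributes +218.48 cm⁴
Total I = 616.14 cm⁴.

I_y ≈ 616 cm⁴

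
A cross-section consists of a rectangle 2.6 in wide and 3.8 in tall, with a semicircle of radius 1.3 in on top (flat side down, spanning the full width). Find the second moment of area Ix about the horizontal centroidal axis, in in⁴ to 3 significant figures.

Ix ≈ 24.8 in⁴

Decompose the section into non-overlapping parts with the origin at the bottom-left of its bounding rectangle.
Rectangular body: 2.6 × 3.8, A = 9.88 in², y = 1.9 in, Ī = 11.889 in⁴.
Semicircular cap: semicircle r = 1.3, A = 2.6546 in², y = 4.3517 in, Ī = 0.31348 in⁴.
Centroid: ȳ = ΣA·y / ΣA = 2.4192 in.
Transfer each piece to the horizontal centroidal axis using Ī + A·d² with d = y − 2.4192:
  rectangular body: d = -0.51924 in → contributes +14.553 in⁴
  semicircular cap: d = 1.9325 in → contributes +10.227 in⁴
Total I = 24.78 in⁴.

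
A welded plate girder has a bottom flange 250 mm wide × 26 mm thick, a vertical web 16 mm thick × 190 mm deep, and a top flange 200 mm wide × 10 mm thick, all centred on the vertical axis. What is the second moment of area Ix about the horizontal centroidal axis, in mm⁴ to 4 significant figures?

Split into non-overlapping primitives; take the origin at the lower-left of the bounding box.
Bottom plate: 250 × 26, A = 6 500 mm², y = 13 mm, Ī = 366 167 mm⁴.
Web plate: 16 × 190, A = 3 040 mm², y = 121 mm, Ī = 9 145 333 mm⁴.
Top plate: 200 × 10, A = 2 000 mm², y = 221 mm, Ī = 16666.7 mm⁴.
Centroid: ȳ = ΣA·y / ΣA = 77.4991 mm.
Transfer each piece to the horizontal centroidal axis using Ī + A·d² with d = y − 77.4991:
  bottom plate: d = -64.4991 mm → contributes +27 407 065 mm⁴
  web plate: d = 43.5009 mm → contributes +14 898 003 mm⁴
  top plate: d = 143.501 mm → contributes +41 201 664 mm⁴
Total I = 83 506 732 mm⁴.

Ix ≈ 8.351 × 10⁷ mm⁴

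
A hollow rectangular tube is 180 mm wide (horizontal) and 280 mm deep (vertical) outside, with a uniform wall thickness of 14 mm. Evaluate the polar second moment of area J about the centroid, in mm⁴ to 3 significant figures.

Decompose the section into non-overlapping parts with the origin at the bottom-left of its bounding rectangle.
Outer rectangle: 180 × 280, A = 50 400 mm², y = 140 mm, Ī = 329 280 000 mm⁴.
Inner void (subtracted): 152 × 252, A = 38 304 mm², y = 140 mm, Ī = 202 704 768 mm⁴.
By symmetry the centroid is at mid-height, ȳ = 140 mm.
All pieces are centred on the centroidal x-axis, so I = ΣĪ (holes subtracted) = 126 575 232 mm⁴.
Repeating about the centroidal y-axis gives I_y = 62 332 032 mm⁴.
Polar second moment: J = I_x + I_y = 188 907 264 mm⁴.

J ≈ 1.89 × 10⁸ mm⁴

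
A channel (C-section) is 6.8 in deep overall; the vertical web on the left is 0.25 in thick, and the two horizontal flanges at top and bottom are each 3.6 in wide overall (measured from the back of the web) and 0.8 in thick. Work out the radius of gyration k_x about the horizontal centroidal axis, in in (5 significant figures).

k_x ≈ 2.7931 in

Break the section into simple shapes (no overlaps), measuring from the bottom-left corner of the bounding box.
Web: 0.25 × 6.8, A = 1.7 in², y = 3.4 in, Ī = 6.550667 in⁴.
Top flange (beyond web): 3.35 × 0.8, A = 2.68 in², y = 6.4 in, Ī = 0.1429333 in⁴.
Bottom flange (beyond web): 3.35 × 0.8, A = 2.68 in², y = 0.4 in, Ī = 0.1429333 in⁴.
By symmetry the centroid is at mid-height, ȳ = 3.4 in.
Transfer each piece to the horizontal centroidal axis using Ī + A·d² with d = y − 3.4:
  web: d = 0 in → contributes +6.550667 in⁴
  top flange (beyond web): d = 3 in → contributes +24.26293 in⁴
  bottom flange (beyond web): d = -3 in → contributes +24.26293 in⁴
Total I = 55.07653 in⁴.
Radius of gyration: k = √(I/A) = √(55.07653 / 7.06) = 2.793064 in.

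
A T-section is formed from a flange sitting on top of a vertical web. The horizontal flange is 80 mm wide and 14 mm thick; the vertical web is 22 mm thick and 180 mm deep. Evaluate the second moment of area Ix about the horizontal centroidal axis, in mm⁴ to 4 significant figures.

Ix ≈ 1.893 × 10⁷ mm⁴

Break the section into simple shapes (no overlaps), measuring from the bottom-left corner of the bounding box.
Flange: 80 × 14, A = 1 120 mm², y = 187 mm, Ī = 18293.3 mm⁴.
Web: 22 × 180, A = 3 960 mm², y = 90 mm, Ī = 10 692 000 mm⁴.
Centroid: ȳ = ΣA·y / ΣA = 111.386 mm.
Transfer each piece to the horizontal centroidal axis using Ī + A·d² with d = y − 111.386:
  flange: d = 75.6142 mm → contributes +6 421 897 mm⁴
  web: d = -21.3858 mm → contributes +12 503 120 mm⁴
Total I = 18 925 017 mm⁴.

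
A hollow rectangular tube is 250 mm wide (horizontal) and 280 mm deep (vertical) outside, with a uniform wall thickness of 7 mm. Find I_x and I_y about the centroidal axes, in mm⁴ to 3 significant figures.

I_x ≈ 8.72 × 10⁷ mm⁴, I_y ≈ 7.32 × 10⁷ mm⁴

Split into non-overlapping primitives; take the origin at the lower-left of the bounding box.
Outer rectangle: 250 × 280, A = 70 000 mm², y = 140 mm, Ī = 457 333 333 mm⁴.
Inner void (subtracted): 236 × 266, A = 62 776 mm², y = 140 mm, Ī = 370 148 221 mm⁴.
By symmetry the centroid is at mid-height, ȳ = 140 mm.
All pieces are centred on the centroidal x-axis, so I = ΣĪ (holes subtracted) = 87 185 112 mm⁴.
Repeating about the centroidal y-axis gives I_y = 73 218 992 mm⁴.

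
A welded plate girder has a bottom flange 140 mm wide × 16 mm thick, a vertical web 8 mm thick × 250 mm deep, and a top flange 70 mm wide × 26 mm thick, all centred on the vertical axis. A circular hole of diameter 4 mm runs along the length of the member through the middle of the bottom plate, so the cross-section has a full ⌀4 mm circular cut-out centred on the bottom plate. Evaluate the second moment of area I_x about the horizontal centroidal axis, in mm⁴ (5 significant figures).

I_x ≈ 8.4292 × 10⁷ mm⁴

Split into non-overlapping primitives; take the origin at the lower-left of the bounding box.
Bottom plate: 140 × 16, A = 2 240 mm², y = 8 mm, Ī = 47786.67 mm⁴.
Web plate: 8 × 250, A = 2 000 mm², y = 141 mm, Ī = 10 416 667 mm⁴.
Top plate: 70 × 26, A = 1 820 mm², y = 279 mm, Ī = 102526.7 mm⁴.
Hole (subtracted): ⌀4, A = 12.56637 mm², y = 8 mm, Ī = 12.56637 mm⁴.
Centroid: ȳ = ΣA·y / ΣA = 133.5442 mm.
Transfer each piece to the horizontal centroidal axis using Ī + A·d² with d = y − 133.5442:
  bottom plate: d = -125.5442 mm → contributes +35 353 182 mm⁴
  web plate: d = 7.455836 mm → contributes +10 527 846 mm⁴
  top plate: d = 145.4558 mm → contributes +38 608 995 mm⁴
  hole: d = -125.5442 mm → contributes −198075.4 mm⁴
Total I = 84 291 947 mm⁴.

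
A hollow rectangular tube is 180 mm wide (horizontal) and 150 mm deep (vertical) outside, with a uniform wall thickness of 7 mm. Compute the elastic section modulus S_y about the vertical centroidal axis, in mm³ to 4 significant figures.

Split into non-overlapping primitives; take the origin at the lower-left of the bounding box.
Outer rectangle: 180 × 150, A = 27 000 mm², x = 90 mm, Ī = 72 900 000 mm⁴.
Inner void (subtracted): 166 × 136, A = 22 576 mm², x = 90 mm, Ī = 51 842 021 mm⁴.
By symmetry the centroid is at mid-width, x̄ = 90 mm.
All pieces are centred on the vertical centroidal axis, so I = ΣĪ (holes subtracted) = 21 057 979 mm⁴.
Extreme fibre distance c = 90 mm; S = I/c = 233 978 mm³.

S_y ≈ 2.340 × 10⁵ mm³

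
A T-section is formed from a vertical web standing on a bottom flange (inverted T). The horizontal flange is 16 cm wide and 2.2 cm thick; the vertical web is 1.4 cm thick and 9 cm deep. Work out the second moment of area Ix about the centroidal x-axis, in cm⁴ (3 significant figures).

Ix ≈ 390 cm⁴

Break the section into simple shapes (no overlaps), measuring from the bottom-left corner of the bounding box.
Flange: 16 × 2.2, A = 35.2 cm², y = 1.1 cm, Ī = 14.197 cm⁴.
Web: 1.4 × 9, A = 12.6 cm², y = 6.7 cm, Ī = 85.05 cm⁴.
Centroid: ȳ = ΣA·y / ΣA = 2.5762 cm.
Transfer each piece to the centroidal x-axis using Ī + A·d² with d = y − 2.5762:
  flange: d = -1.4762 cm → contributes +90.899 cm⁴
  web: d = 4.1238 cm → contributes +299.33 cm⁴
Total I = 390.23 cm⁴.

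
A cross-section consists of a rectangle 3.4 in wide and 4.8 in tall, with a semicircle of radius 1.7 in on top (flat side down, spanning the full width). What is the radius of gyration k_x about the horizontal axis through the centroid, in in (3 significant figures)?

k_x ≈ 1.79 in

Break the section into simple shapes (no overlaps), measuring from the bottom-left corner of the bounding box.
Rectangular body: 3.4 × 4.8, A = 16.32 in², y = 2.4 in, Ī = 31.334 in⁴.
Semicircular cap: semicircle r = 1.7, A = 4.5396 in², y = 5.5215 in, Ī = 0.9167 in⁴.
Centroid: ȳ = ΣA·y / ΣA = 3.0793 in.
Transfer each piece to the horizontal axis through the centroid using Ī + A·d² with d = y − 3.0793:
  rectangular body: d = -0.67932 in → contributes +38.866 in⁴
  semicircular cap: d = 2.4422 in → contributes +27.992 in⁴
Total I = 66.858 in⁴.
Radius of gyration: k = √(I/A) = √(66.858 / 20.86) = 1.7903 in.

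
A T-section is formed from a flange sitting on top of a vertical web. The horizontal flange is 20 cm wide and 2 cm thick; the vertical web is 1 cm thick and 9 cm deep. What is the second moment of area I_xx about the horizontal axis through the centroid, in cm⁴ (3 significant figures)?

I_xx ≈ 296 cm⁴

Split into non-overlapping primitives; take the origin at the lower-left of the bounding box.
Flange: 20 × 2, A = 40 cm², y = 10 cm, Ī = 13.333 cm⁴.
Web: 1 × 9, A = 9 cm², y = 4.5 cm, Ī = 60.75 cm⁴.
Centroid: ȳ = ΣA·y / ΣA = 8.9898 cm.
Transfer each piece to the horizontal axis through the centroid using Ī + A·d² with d = y − 8.9898:
  flange: d = 1.0102 cm → contributes +54.154 cm⁴
  web: d = -4.4898 cm → contributes +242.17 cm⁴
Total I = 296.33 cm⁴.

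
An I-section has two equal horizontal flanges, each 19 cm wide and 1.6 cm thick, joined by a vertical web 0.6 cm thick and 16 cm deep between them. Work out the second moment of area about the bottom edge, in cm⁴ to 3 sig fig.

I_base ≈ 1.14 × 10⁴ cm⁴

Treat the section as a set of non-overlapping primitives; coordinates are from the bounding-box lower-left.
Bottom flange: 19 × 1.6, A = 30.4 cm², y = 0.8 cm, Ī = 6.4853 cm⁴.
Web: 0.6 × 16, A = 9.6 cm², y = 9.6 cm, Ī = 204.8 cm⁴.
Top flange: 19 × 1.6, A = 30.4 cm², y = 18.4 cm, Ī = 6.4853 cm⁴.
Transfer each piece to the bottom edge using Ī + A·d² with d = y − 0:
  bottom flange: d = 0.8 cm → contributes +25.941 cm⁴
  web: d = 9.6 cm → contributes +1089.5 cm⁴
  top flange: d = 18.4 cm → contributes +10 299 cm⁴
Total I = 11 414 cm⁴.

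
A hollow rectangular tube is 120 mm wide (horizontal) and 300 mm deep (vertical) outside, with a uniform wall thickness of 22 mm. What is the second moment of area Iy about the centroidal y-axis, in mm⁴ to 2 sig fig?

Iy ≈ 3.4 × 10⁷ mm⁴

Split into non-overlapping primitives; take the origin at the lower-left of the bounding box.
Outer rectangle: 120 × 300, A = 36 000 mm², x = 60 mm, Ī = 43 200 000 mm⁴.
Inner void (subtracted): 76 × 256, A = 19 456 mm², x = 60 mm, Ī = 9 364 821 mm⁴.
By symmetry the centroid is at mid-width, x̄ = 60 mm.
All pieces are centred on the centroidal y-axis, so I = ΣĪ (holes subtracted) = 33 835 179 mm⁴.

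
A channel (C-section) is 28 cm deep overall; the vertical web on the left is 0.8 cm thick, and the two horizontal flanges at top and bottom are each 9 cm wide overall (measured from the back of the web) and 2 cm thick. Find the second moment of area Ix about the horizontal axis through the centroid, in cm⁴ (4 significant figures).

Ix ≈ 7018 cm⁴

Break the section into simple shapes (no overlaps), measuring from the bottom-left corner of the bounding box.
Web: 0.8 × 28, A = 22.4 cm², y = 14 cm, Ī = 1463.47 cm⁴.
Top flange (beyond web): 8.2 × 2, A = 16.4 cm², y = 27 cm, Ī = 5.46667 cm⁴.
Bottom flange (beyond web): 8.2 × 2, A = 16.4 cm², y = 1 cm, Ī = 5.46667 cm⁴.
By symmetry the centroid is at mid-height, ȳ = 14 cm.
Transfer each piece to the horizontal axis through the centroid using Ī + A·d² with d = y − 14:
  web: d = 0 cm → contributes +1463.47 cm⁴
  top flange (beyond web): d = 13 cm → contributes +2777.07 cm⁴
  bottom flange (beyond web): d = -13 cm → contributes +2777.07 cm⁴
Total I = 7017.6 cm⁴.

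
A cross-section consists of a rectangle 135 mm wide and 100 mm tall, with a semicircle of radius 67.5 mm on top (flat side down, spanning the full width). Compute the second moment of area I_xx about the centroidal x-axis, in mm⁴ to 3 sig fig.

I_xx ≈ 4.25 × 10⁷ mm⁴

Break the section into simple shapes (no overlaps), measuring from the bottom-left corner of the bounding box.
Rectangular body: 135 × 100, A = 13 500 mm², y = 50 mm, Ī = 11 250 000 mm⁴.
Semicircular cap: semicircle r = 67.5, A = 7156.9 mm², y = 128.65 mm, Ī = 2 278 490 mm⁴.
Centroid: ȳ = ΣA·y / ΣA = 77.249 mm.
Transfer each piece to the centroidal x-axis using Ī + A·d² with d = y − 77.249:
  rectangular body: d = -27.249 mm → contributes +21 273 762 mm⁴
  semicircular cap: d = 51.399 mm → contributes +21 186 120 mm⁴
Total I = 42 459 883 mm⁴.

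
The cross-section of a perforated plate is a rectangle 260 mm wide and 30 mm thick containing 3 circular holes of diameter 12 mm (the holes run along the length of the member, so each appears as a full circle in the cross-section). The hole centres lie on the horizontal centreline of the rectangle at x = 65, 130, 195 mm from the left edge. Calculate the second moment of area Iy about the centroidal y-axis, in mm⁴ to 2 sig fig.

Decompose the section into non-overlapping parts with the origin at the bottom-left of its bounding rectangle.
Plate: 260 × 30, A = 7 800 mm², x = 130 mm, Ī = 43 940 000 mm⁴.
Hole 1 (subtracted): ⌀12, A = 113.1 mm², x = 65 mm, Ī = 1 018 mm⁴.
Hole 2 (subtracted): ⌀12, A = 113.1 mm², x = 130 mm, Ī = 1 018 mm⁴.
Hole 3 (subtracted): ⌀12, A = 113.1 mm², x = 195 mm, Ī = 1 018 mm⁴.
By symmetry the centroid is at mid-width, x̄ = 130 mm.
Transfer each piece to the centroidal y-axis using Ī + A·d² with d = x − 130:
  plate: d = 0 mm → contributes +43 940 000 mm⁴
  hole 1: d = -65 mm → contributes −478 854 mm⁴
  hole 2: d = 0 mm → contributes −1 018 mm⁴
  hole 3: d = 65 mm → contributes −478 854 mm⁴
Total I = 42 981 274 mm⁴.

Iy ≈ 4.3 × 10⁷ mm⁴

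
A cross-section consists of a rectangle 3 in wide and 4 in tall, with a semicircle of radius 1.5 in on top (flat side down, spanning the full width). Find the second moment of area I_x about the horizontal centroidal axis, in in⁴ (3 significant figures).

Split into non-overlapping primitives; take the origin at the lower-left of the bounding box.
Rectangular body: 3 × 4, A = 12 in², y = 2 in, Ī = 16 in⁴.
Semicircular cap: semicircle r = 1.5, A = 3.5343 in², y = 4.6366 in, Ī = 0.55564 in⁴.
Centroid: ȳ = ΣA·y / ΣA = 2.5999 in.
Transfer each piece to the horizontal centroidal axis using Ī + A·d² with d = y − 2.5999:
  rectangular body: d = -0.59987 in → contributes +20.318 in⁴
  semicircular cap: d = 2.0367 in → contributes +15.217 in⁴
Total I = 35.535 in⁴.

I_x ≈ 35.5 in⁴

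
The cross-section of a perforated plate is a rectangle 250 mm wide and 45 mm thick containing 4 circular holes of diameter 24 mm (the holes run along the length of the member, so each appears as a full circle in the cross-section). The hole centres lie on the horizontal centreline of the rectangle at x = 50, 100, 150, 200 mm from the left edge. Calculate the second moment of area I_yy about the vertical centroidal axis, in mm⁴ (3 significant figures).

I_yy ≈ 5.29 × 10⁷ mm⁴

Treat the section as a set of non-overlapping primitives; coordinates are from the bounding-box lower-left.
Plate: 250 × 45, A = 11 250 mm², x = 125 mm, Ī = 58 593 750 mm⁴.
Hole 1 (subtracted): ⌀24, A = 452.39 mm², x = 50 mm, Ī = 16 286 mm⁴.
Hole 2 (subtracted): ⌀24, A = 452.39 mm², x = 100 mm, Ī = 16 286 mm⁴.
Hole 3 (subtracted): ⌀24, A = 452.39 mm², x = 150 mm, Ī = 16 286 mm⁴.
Hole 4 (subtracted): ⌀24, A = 452.39 mm², x = 200 mm, Ī = 16 286 mm⁴.
By symmetry the centroid is at mid-width, x̄ = 125 mm.
Transfer each piece to the vertical centroidal axis using Ī + A·d² with d = x − 125:
  plate: d = 0 mm → contributes +58 593 750 mm⁴
  hole 1: d = -75 mm → contributes −2 560 976 mm⁴
  hole 2: d = -25 mm → contributes −299 029 mm⁴
  hole 3: d = 25 mm → contributes −299 029 mm⁴
  hole 4: d = 75 mm → contributes −2 560 976 mm⁴
Total I = 52 873 739 mm⁴.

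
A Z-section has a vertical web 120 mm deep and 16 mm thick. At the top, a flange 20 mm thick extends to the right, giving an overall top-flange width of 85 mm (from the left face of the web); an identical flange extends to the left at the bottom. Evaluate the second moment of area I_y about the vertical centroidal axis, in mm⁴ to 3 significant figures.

I_y ≈ 6.12 × 10⁶ mm⁴

Split into non-overlapping primitives; take the origin at the lower-left of the bounding box.
Web: 16 × 120, A = 1 920 mm², x = 77 mm, Ī = 40 960 mm⁴.
Top flange (beyond web): 69 × 20, A = 1 380 mm², x = 119.5 mm, Ī = 547 515 mm⁴.
Bottom flange (beyond web): 69 × 20, A = 1 380 mm², x = 34.5 mm, Ī = 547 515 mm⁴.
Centroid: x̄ = ΣA·x / ΣA = 77 mm.
Transfer each piece to the vertical centroidal axis using Ī + A·d² with d = x − 77:
  web: d = 0 mm → contributes +40 960 mm⁴
  top flange (beyond web): d = 42.5 mm → contributes +3 040 140 mm⁴
  bottom flange (beyond web): d = -42.5 mm → contributes +3 040 140 mm⁴
Total I = 6 121 240 mm⁴.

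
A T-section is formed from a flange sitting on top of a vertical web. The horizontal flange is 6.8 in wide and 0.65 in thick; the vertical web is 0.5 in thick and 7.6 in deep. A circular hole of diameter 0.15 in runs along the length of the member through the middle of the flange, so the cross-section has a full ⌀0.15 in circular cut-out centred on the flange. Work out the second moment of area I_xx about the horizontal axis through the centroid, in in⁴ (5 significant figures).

Decompose the section into non-overlapping parts with the origin at the bottom-left of its bounding rectangle.
Flange: 6.8 × 0.65, A = 4.42 in², y = 7.925 in, Ī = 0.1556208 in⁴.
Web: 0.5 × 7.6, A = 3.8 in², y = 3.8 in, Ī = 18.29067 in⁴.
Hole (subtracted): ⌀0.15, A = 0.01767146 in², y = 7.925 in, Ī = 0.00002485049 in⁴.
Centroid: ȳ = ΣA·y / ΣA = 6.013957 in.
Transfer each piece to the horizontal axis through the centroid using Ī + A·d² with d = y − 6.013957:
  flange: d = 1.911043 in → contributes +16.29783 in⁴
  web: d = -2.213957 in → contributes +36.91677 in⁴
  hole: d = 1.911043 in → contributes −0.0645625 in⁴
Total I = 53.15004 in⁴.

I_xx ≈ 53.150 in⁴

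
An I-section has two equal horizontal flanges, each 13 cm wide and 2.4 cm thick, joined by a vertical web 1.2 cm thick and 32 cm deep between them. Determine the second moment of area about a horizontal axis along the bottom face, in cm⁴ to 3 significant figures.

I_base ≈ 5.59 × 10⁴ cm⁴

Decompose the section into non-overlapping parts with the origin at the bottom-left of its bounding rectangle.
Bottom flange: 13 × 2.4, A = 31.2 cm², y = 1.2 cm, Ī = 14.976 cm⁴.
Web: 1.2 × 32, A = 38.4 cm², y = 18.4 cm, Ī = 3276.8 cm⁴.
Top flange: 13 × 2.4, A = 31.2 cm², y = 35.6 cm, Ī = 14.976 cm⁴.
Transfer each piece to the bottom edge using Ī + A·d² with d = y − 0:
  bottom flange: d = 1.2 cm → contributes +59.904 cm⁴
  web: d = 18.4 cm → contributes +16 278 cm⁴
  top flange: d = 35.6 cm → contributes +39 557 cm⁴
Total I = 55 894 cm⁴.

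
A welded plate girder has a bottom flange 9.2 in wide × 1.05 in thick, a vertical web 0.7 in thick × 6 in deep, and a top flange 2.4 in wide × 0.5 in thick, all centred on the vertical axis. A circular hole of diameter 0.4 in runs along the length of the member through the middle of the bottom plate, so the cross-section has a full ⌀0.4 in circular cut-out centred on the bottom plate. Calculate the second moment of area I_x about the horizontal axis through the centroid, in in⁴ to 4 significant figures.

Treat the section as a set of non-overlapping primitives; coordinates are from the bounding-box lower-left.
Bottom plate: 9.2 × 1.05, A = 9.66 in², y = 0.525 in, Ī = 0.887513 in⁴.
Web plate: 0.7 × 6, A = 4.2 in², y = 4.05 in, Ī = 12.6 in⁴.
Top plate: 2.4 × 0.5, A = 1.2 in², y = 7.3 in, Ī = 0.025 in⁴.
Hole (subtracted): ⌀0.4, A = 0.125664 in², y = 0.525 in, Ī = 0.00125664 in⁴.
Centroid: ȳ = ΣA·y / ΣA = 2.06072 in.
Transfer each piece to the horizontal axis through the centroid using Ī + A·d² with d = y − 2.06072:
  bottom plate: d = -1.53572 in → contributes +23.6701 in⁴
  web plate: d = 1.98928 in → contributes +29.2203 in⁴
  top plate: d = 5.23928 in → contributes +32.965 in⁴
  hole: d = -1.53572 in → contributes −0.297627 in⁴
Total I = 85.5578 in⁴.

I_x ≈ 85.56 in⁴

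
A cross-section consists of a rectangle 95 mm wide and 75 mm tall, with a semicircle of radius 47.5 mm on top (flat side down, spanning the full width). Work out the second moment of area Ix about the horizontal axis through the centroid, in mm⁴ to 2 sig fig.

Ix ≈ 1.2 × 10⁷ mm⁴

Break the section into simple shapes (no overlaps), measuring from the bottom-left corner of the bounding box.
Rectangular body: 95 × 75, A = 7 125 mm², y = 37.5 mm, Ī = 3 339 844 mm⁴.
Semicircular cap: semicircle r = 47.5, A = 3 544 mm², y = 95.16 mm, Ī = 558 736 mm⁴.
Centroid: ȳ = ΣA·y / ΣA = 56.65 mm.
Transfer each piece to the horizontal axis through the centroid using Ī + A·d² with d = y − 56.65:
  rectangular body: d = -19.15 mm → contributes +5 953 728 mm⁴
  semicircular cap: d = 38.51 mm → contributes +5 813 632 mm⁴
Total I = 11 767 360 mm⁴.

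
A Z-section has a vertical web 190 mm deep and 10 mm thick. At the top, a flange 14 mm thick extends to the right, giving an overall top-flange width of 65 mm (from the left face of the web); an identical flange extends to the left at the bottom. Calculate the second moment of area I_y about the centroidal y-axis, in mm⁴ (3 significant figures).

Split into non-overlapping primitives; take the origin at the lower-left of the bounding box.
Web: 10 × 190, A = 1 900 mm², x = 60 mm, Ī = 15 833 mm⁴.
Top flange (beyond web): 55 × 14, A = 770 mm², x = 92.5 mm, Ī = 194 104 mm⁴.
Bottom flange (beyond web): 55 × 14, A = 770 mm², x = 27.5 mm, Ī = 194 104 mm⁴.
Centroid: x̄ = ΣA·x / ΣA = 60 mm.
Transfer each piece to the centroidal y-axis using Ī + A·d² with d = x − 60:
  web: d = 0 mm → contributes +15 833 mm⁴
  top flange (beyond web): d = 32.5 mm → contributes +1 007 417 mm⁴
  bottom flange (beyond web): d = -32.5 mm → contributes +1 007 417 mm⁴
Total I = 2 030 667 mm⁴.

I_y ≈ 2.03 × 10⁶ mm⁴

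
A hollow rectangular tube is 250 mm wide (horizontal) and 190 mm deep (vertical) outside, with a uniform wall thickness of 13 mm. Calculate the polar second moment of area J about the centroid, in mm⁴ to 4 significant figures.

J ≈ 1.543 × 10⁸ mm⁴

Decompose the section into non-overlapping parts with the origin at the bottom-left of its bounding rectangle.
Outer rectangle: 250 × 190, A = 47 500 mm², y = 95 mm, Ī = 142 895 833 mm⁴.
Inner void (subtracted): 224 × 164, A = 36 736 mm², y = 95 mm, Ī = 82 337 621 mm⁴.
By symmetry the centroid is at mid-height, ȳ = 95 mm.
All pieces are centred on the centroidal x-axis, so I = ΣĪ (holes subtracted) = 60 558 212 mm⁴.
Repeating about the centroidal y-axis gives I_y = 93 790 372 mm⁴.
Polar second moment: J = I_x + I_y = 154 348 584 mm⁴.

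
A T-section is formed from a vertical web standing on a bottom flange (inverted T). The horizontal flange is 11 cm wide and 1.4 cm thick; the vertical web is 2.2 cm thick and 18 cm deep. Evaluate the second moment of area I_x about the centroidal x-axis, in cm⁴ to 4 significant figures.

I_x ≈ 2115 cm⁴

Split into non-overlapping primitives; take the origin at the lower-left of the bounding box.
Flange: 11 × 1.4, A = 15.4 cm², y = 0.7 cm, Ī = 2.51533 cm⁴.
Web: 2.2 × 18, A = 39.6 cm², y = 10.4 cm, Ī = 1069.2 cm⁴.
Centroid: ȳ = ΣA·y / ΣA = 7.684 cm.
Transfer each piece to the centroidal x-axis using Ī + A·d² with d = y − 7.684:
  flange: d = -6.984 cm → contributes +753.67 cm⁴
  web: d = 2.716 cm → contributes +1361.32 cm⁴
Total I = 2114.99 cm⁴.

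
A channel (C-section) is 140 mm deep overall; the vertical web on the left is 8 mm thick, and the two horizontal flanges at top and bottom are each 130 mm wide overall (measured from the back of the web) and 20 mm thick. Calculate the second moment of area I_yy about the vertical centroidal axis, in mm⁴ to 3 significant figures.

Break the section into simple shapes (no overlaps), measuring from the bottom-left corner of the bounding box.
Web: 8 × 140, A = 1 120 mm², x = 4 mm, Ī = 5973.3 mm⁴.
Top flange (beyond web): 122 × 20, A = 2 440 mm², x = 69 mm, Ī = 3 026 413 mm⁴.
Bottom flange (beyond web): 122 × 20, A = 2 440 mm², x = 69 mm, Ī = 3 026 413 mm⁴.
Centroid: x̄ = ΣA·x / ΣA = 56.867 mm.
Transfer each piece to the vertical centroidal axis using Ī + A·d² with d = x − 56.867:
  web: d = -52.867 mm → contributes +3 136 244 mm⁴
  top flange (beyond web): d = 12.133 mm → contributes +3 385 625 mm⁴
  bottom flange (beyond web): d = 12.133 mm → contributes +3 385 625 mm⁴
Total I = 9 907 493 mm⁴.

I_yy ≈ 9.91 × 10⁶ mm⁴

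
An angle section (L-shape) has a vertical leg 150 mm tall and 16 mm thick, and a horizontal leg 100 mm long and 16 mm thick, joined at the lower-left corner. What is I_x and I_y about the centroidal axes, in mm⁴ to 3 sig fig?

I_x ≈ 8.40 × 10⁶ mm⁴, I_y ≈ 3.00 × 10⁶ mm⁴

Decompose the section into non-overlapping parts with the origin at the bottom-left of its bounding rectangle.
Vertical leg: 16 × 150, A = 2 400 mm², y = 75 mm, Ī = 4 500 000 mm⁴.
Horizontal leg (remainder): 84 × 16, A = 1 344 mm², y = 8 mm, Ī = 28 672 mm⁴.
Centroid: ȳ = ΣA·y / ΣA = 50.949 mm.
Transfer each piece to the centroidal x-axis using Ī + A·d² with d = y − 50.949:
  vertical leg: d = 24.051 mm → contributes +5 888 314 mm⁴
  horizontal leg (remainder): d = -42.949 mm → contributes +2 507 804 mm⁴
Total I = 8 396 118 mm⁴.
For the y-axis: x̄ = 25.949 mm.
Repeating about the centroidal y-axis gives I_y = 2 995 318 mm⁴.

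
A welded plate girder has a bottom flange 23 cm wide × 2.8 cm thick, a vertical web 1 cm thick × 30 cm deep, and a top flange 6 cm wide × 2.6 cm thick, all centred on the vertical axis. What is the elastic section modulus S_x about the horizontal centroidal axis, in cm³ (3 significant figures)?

S_x ≈ 720 cm³

Decompose the section into non-overlapping parts with the origin at the bottom-left of its bounding rectangle.
Bottom plate: 23 × 2.8, A = 64.4 cm², y = 1.4 cm, Ī = 42.075 cm⁴.
Web plate: 1 × 30, A = 30 cm², y = 17.8 cm, Ī = 2 250 cm⁴.
Top plate: 6 × 2.6, A = 15.6 cm², y = 34.1 cm, Ī = 8.788 cm⁴.
Centroid: ȳ = ΣA·y / ΣA = 10.51 cm.
Transfer each piece to the horizontal centroidal axis using Ī + A·d² with d = y − 10.51:
  bottom plate: d = -9.1102 cm → contributes +5 387 cm⁴
  web plate: d = 7.2898 cm → contributes +3844.2 cm⁴
  top plate: d = 23.59 cm → contributes +8689.9 cm⁴
Total I = 17 921 cm⁴.
Extreme fibre distance c = 24.89 cm; S = I/c = 720.02 cm³.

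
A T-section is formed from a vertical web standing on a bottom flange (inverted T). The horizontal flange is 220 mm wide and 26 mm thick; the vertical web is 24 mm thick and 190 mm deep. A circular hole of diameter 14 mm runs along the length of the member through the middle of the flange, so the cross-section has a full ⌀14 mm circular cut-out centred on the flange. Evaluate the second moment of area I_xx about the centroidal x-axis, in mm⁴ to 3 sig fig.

I_xx ≈ 4.33 × 10⁷ mm⁴

Treat the section as a set of non-overlapping primitives; coordinates are from the bounding-box lower-left.
Flange: 220 × 26, A = 5 720 mm², y = 13 mm, Ī = 322 227 mm⁴.
Web: 24 × 190, A = 4 560 mm², y = 121 mm, Ī = 13 718 000 mm⁴.
Hole (subtracted): ⌀14, A = 153.94 mm², y = 13 mm, Ī = 1885.7 mm⁴.
Centroid: ȳ = ΣA·y / ΣA = 61.635 mm.
Transfer each piece to the centroidal x-axis using Ī + A·d² with d = y − 61.635:
  flange: d = -48.635 mm → contributes +13 852 048 mm⁴
  web: d = 59.365 mm → contributes +29 788 421 mm⁴
  hole: d = -48.635 mm → contributes −366 004 mm⁴
Total I = 43 274 466 mm⁴.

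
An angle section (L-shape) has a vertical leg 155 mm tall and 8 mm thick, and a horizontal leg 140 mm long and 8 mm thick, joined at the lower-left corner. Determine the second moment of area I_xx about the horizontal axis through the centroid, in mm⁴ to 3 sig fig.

Decompose the section into non-overlapping parts with the origin at the bottom-left of its bounding rectangle.
Vertical leg: 8 × 155, A = 1 240 mm², y = 77.5 mm, Ī = 2 482 583 mm⁴.
Horizontal leg (remainder): 132 × 8, A = 1 056 mm², y = 4 mm, Ī = 5 632 mm⁴.
Centroid: ȳ = ΣA·y / ΣA = 43.695 mm.
Transfer each piece to the horizontal axis through the centroid using Ī + A·d² with d = y − 43.695:
  vertical leg: d = 33.805 mm → contributes +3 899 618 mm⁴
  horizontal leg (remainder): d = -39.695 mm → contributes +1 669 574 mm⁴
Total I = 5 569 192 mm⁴.

I_xx ≈ 5.57 × 10⁶ mm⁴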